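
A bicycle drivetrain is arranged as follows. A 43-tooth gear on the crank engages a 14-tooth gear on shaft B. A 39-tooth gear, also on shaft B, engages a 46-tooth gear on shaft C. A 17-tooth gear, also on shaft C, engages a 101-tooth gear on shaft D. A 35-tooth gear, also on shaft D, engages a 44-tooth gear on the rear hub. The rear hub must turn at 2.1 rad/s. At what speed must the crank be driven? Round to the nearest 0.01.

Overall ratio R = 0.32558 × 1.1795 × 5.9412 × 1.2571 = 2.8682.
Required input speed = output speed × R = 2.1 × 2.8682 = 6.0232 rad/s.

6.02 rad/s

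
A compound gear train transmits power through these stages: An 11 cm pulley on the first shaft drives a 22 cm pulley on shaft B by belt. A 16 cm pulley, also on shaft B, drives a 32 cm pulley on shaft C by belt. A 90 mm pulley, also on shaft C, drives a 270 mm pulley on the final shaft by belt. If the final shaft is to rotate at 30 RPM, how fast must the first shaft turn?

360 RPM

Overall ratio R = 2 × 2 × 3 = 12.
Required input speed = output speed × R = 30 × 12 = 360 RPM.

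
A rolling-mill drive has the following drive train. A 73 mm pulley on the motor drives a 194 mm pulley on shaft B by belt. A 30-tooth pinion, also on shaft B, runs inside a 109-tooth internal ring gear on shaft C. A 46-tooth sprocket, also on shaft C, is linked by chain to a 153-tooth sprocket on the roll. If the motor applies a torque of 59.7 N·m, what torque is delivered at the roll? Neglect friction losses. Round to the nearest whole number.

1917 N·m

Belt: ratio = 194/73 = 2.6575; torque at shaft B = 59.7 × 2.6575 = 158.65 N·m.
Internal gear: ratio = 109/30 = 3.6333; torque at shaft C = 158.65 × 3.6333 = 576.45 N·m.
Chain: ratio = 153/46 = 3.3261; torque at the roll = 576.45 × 3.3261 = 1917.3 N·m.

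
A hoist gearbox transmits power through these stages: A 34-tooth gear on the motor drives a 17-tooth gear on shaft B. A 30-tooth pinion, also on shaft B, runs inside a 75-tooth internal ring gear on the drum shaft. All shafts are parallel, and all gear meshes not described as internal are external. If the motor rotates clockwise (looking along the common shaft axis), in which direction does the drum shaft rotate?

the motor → shaft B: external mesh, 1 reversal → CCW.
shaft B → the drum shaft: internal mesh, same direction → CCW.
1 reversal in total — an odd number — so the drum shaft turns opposite to the motor.

counterclockwise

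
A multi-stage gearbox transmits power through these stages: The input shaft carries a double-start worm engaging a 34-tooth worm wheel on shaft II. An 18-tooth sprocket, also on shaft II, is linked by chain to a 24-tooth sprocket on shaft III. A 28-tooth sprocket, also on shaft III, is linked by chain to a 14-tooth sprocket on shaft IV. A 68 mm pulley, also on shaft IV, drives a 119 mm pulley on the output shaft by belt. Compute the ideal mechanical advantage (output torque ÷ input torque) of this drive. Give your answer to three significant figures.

Each stage contributes driven/driver: worm 34/2 = 17, chain 24/18 = 1.3333, chain 14/28 = 0.5, belt 119/68 = 1.75.
Overall: 17 × 1.3333 × 0.5 × 1.75 = 19.833.

19.8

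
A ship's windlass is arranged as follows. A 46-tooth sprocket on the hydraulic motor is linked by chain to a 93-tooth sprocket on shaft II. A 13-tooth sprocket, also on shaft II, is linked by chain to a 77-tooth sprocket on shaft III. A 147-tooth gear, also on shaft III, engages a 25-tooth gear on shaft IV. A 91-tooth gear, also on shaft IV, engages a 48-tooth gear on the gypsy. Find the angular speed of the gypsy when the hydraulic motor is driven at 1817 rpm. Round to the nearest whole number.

1691 rpm

the hydraulic motor → shaft II (chain, 93/46): 1817 ÷ 2.0217 = 898.73 rpm
shaft II → shaft III (chain, 77/13): 898.73 ÷ 5.9231 = 151.73 rpm
shaft III → shaft IV (gear mesh, 25/147): 151.73 ÷ 0.17007 = 892.19 rpm
shaft IV → the gypsy (gear mesh, 48/91): 892.19 ÷ 0.52747 = 1691.5 rpm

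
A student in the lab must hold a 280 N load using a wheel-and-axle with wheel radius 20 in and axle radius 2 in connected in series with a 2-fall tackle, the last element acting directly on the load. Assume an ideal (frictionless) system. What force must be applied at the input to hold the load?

14 N

Wheel-and-axle MA = R/r = 20/2 = 10.
Block-and-tackle MA = number of supporting rope parts = 2.
Combined ideal MA = 10 × 2 = 20.
Effort = load / MA = 280 / 20 = 14 N.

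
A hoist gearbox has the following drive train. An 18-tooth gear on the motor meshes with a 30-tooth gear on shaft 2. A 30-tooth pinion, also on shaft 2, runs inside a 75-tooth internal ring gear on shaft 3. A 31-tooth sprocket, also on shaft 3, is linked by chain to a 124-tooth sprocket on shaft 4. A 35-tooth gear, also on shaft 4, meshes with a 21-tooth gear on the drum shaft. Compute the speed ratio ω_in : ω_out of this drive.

Each stage contributes driven/driver: gear mesh 30/18 = 1.6667, internal gear 75/30 = 2.5, chain 124/31 = 4, gear mesh 21/35 = 0.6.
Overall: 1.6667 × 2.5 × 4 × 0.6 = 10.

10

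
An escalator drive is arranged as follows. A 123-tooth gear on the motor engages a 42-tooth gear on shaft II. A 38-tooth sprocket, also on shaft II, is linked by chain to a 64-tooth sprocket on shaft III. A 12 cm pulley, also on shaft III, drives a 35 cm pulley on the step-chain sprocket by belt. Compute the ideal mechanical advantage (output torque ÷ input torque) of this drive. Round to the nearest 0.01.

Each stage contributes driven/driver: gear mesh 42/123 = 0.34146, chain 64/38 = 1.6842, belt 35/12 = 2.9167.
Overall: 0.34146 × 1.6842 × 2.9167 = 1.6774.

1.68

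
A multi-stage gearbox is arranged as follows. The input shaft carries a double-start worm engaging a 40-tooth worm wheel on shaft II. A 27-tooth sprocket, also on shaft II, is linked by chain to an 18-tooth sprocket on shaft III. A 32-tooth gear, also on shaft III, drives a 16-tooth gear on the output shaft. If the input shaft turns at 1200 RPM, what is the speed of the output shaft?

180 RPM

Worm: ratio = 40/2 = 20, so shaft II turns at 1200 / 20 = 60 RPM.
Chain: ratio = 18/27 = 0.66667, so shaft III turns at 60 / 0.66667 = 90 RPM.
Gear mesh: ratio = 16/32 = 0.5, so the output shaft turns at 90 / 0.5 = 180 RPM.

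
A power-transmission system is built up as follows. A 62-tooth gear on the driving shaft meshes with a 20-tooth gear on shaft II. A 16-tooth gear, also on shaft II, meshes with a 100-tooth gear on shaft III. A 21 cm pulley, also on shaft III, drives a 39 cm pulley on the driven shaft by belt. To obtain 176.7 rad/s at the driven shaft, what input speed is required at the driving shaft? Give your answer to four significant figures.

Overall ratio R = 0.32258 × 6.25 × 1.8571 = 3.7442.
Required input speed = output speed × R = 176.7 × 3.7442 = 661.61 rad/s.

661.6 rad/s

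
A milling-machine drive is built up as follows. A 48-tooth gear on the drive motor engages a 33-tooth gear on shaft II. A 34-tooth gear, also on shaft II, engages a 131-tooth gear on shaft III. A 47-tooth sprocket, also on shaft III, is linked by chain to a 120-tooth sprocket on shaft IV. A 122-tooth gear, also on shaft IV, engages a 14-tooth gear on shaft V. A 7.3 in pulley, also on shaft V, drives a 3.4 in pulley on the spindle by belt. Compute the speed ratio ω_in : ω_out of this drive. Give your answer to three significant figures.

0.361

Each stage contributes driven/driver: gear mesh 33/48 = 0.6875, gear mesh 131/34 = 3.8529, chain 120/47 = 2.5532, gear mesh 14/122 = 0.11475, belt 3.4/7.3 = 0.46575.
Overall: 0.6875 × 3.8529 × 2.5532 × 0.11475 × 0.46575 = 0.36147.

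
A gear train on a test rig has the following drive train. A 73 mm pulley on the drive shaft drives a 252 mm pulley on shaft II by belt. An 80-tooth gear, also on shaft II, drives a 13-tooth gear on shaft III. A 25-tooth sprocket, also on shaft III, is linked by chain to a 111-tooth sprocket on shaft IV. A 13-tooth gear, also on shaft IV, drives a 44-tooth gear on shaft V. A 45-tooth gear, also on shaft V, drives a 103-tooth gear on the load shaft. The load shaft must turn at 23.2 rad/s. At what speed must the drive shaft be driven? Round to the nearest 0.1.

447.6 rad/s

Overall ratio R = 3.4521 × 0.1625 × 4.44 × 3.3846 × 2.2889 = 19.295.
Required input speed = output speed × R = 23.2 × 19.295 = 447.65 rad/s.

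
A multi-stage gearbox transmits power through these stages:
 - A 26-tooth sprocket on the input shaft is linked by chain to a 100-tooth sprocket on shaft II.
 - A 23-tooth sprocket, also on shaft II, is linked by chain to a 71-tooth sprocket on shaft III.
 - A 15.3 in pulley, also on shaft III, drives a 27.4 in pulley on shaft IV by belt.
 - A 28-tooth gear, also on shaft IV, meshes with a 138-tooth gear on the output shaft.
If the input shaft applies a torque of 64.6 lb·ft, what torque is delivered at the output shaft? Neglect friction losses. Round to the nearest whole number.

6770 lb·ft

Chain: ratio = 100/26 = 3.8462; torque at shaft II = 64.6 × 3.8462 = 248.46 lb·ft.
Chain: ratio = 71/23 = 3.087; torque at shaft III = 248.46 × 3.087 = 766.99 lb·ft.
Belt: ratio = 27.4/15.3 = 1.7908; torque at shaft IV = 766.99 × 1.7908 = 1373.6 lb·ft.
Gear mesh: ratio = 138/28 = 4.9286; torque at the output shaft = 1373.6 × 4.9286 = 6769.7 lb·ft.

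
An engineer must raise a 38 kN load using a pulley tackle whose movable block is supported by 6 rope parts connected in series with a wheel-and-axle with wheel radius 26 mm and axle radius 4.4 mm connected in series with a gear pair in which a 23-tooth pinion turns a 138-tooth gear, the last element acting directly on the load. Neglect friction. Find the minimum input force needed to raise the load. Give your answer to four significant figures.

0.1786 kN

Block-and-tackle MA = number of supporting rope parts = 6.
Wheel-and-axle MA = R/r = 26/4.4 = 5.9091.
Gear pair MA = 138/23 = 6.
Combined ideal MA = 6 × 5.9091 × 6 = 212.73.
Effort = load / MA = 38 / 212.73 = 0.17863 kN.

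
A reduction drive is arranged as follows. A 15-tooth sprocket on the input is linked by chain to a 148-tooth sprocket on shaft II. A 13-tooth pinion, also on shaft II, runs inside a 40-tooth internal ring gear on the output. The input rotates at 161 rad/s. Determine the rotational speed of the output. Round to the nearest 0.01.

Chain: ratio = 148/15 = 9.8667, so shaft II turns at 161 / 9.8667 = 16.318 rad/s.
Internal gear: ratio = 40/13 = 3.0769, so the output turns at 16.318 / 3.0769 = 5.3032 rad/s.

5.30 rad/s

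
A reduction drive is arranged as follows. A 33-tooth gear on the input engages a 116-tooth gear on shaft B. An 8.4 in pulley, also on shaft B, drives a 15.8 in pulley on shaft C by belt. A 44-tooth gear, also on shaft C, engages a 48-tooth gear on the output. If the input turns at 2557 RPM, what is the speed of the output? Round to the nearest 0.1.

354.5 RPM

Gear mesh: ratio = 116/33 = 3.5152, so shaft B turns at 2557 / 3.5152 = 727.42 RPM.
Belt: ratio = 15.8/8.4 = 1.881, so shaft C turns at 727.42 / 1.881 = 386.73 RPM.
Gear mesh: ratio = 48/44 = 1.0909, so the output turns at 386.73 / 1.0909 = 354.5 RPM.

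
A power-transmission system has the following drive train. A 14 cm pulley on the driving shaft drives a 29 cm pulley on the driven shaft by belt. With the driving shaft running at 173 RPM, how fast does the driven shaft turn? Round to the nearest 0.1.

Belt: ratio = 29/14 = 2.0714, so the driven shaft turns at 173 / 2.0714 = 83.517 RPM.

83.5 RPM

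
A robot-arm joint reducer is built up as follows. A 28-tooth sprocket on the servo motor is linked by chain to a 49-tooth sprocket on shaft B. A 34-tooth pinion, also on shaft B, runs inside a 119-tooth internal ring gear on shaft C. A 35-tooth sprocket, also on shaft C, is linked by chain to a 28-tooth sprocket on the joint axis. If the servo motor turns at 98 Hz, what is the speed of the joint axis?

20 Hz

chain 49/28 = 1.75 → 98/1.75 = 56 Hz
internal gear 119/34 = 3.5 → 56/3.5 = 16 Hz
chain 28/35 = 0.8 → 16/0.8 = 20 Hz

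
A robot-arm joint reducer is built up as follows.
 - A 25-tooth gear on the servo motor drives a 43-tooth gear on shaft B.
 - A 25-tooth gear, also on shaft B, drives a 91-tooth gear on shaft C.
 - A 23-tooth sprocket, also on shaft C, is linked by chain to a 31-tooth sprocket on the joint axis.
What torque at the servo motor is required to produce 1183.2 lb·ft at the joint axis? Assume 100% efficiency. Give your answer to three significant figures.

140 lb·ft

Overall ratio R = 1.72 × 3.64 × 1.3478 = 8.4385.
Input torque = output torque / R = 1183.2 / 8.4385 = 140.21 lb·ft.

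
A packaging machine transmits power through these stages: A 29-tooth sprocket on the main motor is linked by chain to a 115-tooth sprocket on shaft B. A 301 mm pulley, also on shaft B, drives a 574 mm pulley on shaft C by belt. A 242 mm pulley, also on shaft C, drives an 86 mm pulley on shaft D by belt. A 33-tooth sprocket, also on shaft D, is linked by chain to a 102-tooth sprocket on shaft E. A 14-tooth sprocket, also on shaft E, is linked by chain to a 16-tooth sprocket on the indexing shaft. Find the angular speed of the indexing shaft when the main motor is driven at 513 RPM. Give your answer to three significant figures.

chain 115/29 = 3.9655 → 513/3.9655 = 129.37 RPM
belt 574/301 = 1.907 → 129.37/1.907 = 67.838 RPM
belt 86/242 = 0.35537 → 67.838/0.35537 = 190.89 RPM
chain 102/33 = 3.0909 → 190.89/3.0909 = 61.759 RPM
chain 16/14 = 1.1429 → 61.759/1.1429 = 54.039 RPM

54.0 RPM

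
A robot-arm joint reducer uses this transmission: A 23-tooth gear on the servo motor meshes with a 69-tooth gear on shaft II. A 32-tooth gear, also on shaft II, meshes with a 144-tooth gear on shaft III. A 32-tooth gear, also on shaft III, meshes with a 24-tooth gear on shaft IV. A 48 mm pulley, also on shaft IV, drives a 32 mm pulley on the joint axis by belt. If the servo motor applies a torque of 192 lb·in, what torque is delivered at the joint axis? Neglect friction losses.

Gear mesh: ratio = 69/23 = 3; torque at shaft II = 192 × 3 = 576 lb·in.
Gear mesh: ratio = 144/32 = 4.5; torque at shaft III = 576 × 4.5 = 2592 lb·in.
Gear mesh: ratio = 24/32 = 0.75; torque at shaft IV = 2592 × 0.75 = 1944 lb·in.
Belt: ratio = 32/48 = 0.66667; torque at the joint axis = 1944 × 0.66667 = 1296 lb·in.

1296 lb·in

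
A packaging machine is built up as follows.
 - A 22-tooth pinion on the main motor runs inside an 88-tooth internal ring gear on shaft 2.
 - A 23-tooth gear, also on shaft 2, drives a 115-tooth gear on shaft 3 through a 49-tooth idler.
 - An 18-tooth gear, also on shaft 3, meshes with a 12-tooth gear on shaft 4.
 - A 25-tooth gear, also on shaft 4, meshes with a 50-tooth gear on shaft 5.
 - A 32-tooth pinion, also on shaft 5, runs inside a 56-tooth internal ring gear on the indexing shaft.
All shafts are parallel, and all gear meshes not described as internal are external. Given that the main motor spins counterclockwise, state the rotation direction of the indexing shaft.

counterclockwise

the main motor → shaft 2: internal mesh, same direction → CCW.
shaft 2 → shaft 3: driver → idler → driven is 2 external meshes, 2 reversals → CCW.
shaft 3 → shaft 4: external mesh, 1 reversal → CW.
shaft 4 → shaft 5: external mesh, 1 reversal → CCW.
shaft 5 → the indexing shaft: internal mesh, same direction → CCW.
4 reversals in total — an even number — so the indexing shaft turns the same way as the main motor.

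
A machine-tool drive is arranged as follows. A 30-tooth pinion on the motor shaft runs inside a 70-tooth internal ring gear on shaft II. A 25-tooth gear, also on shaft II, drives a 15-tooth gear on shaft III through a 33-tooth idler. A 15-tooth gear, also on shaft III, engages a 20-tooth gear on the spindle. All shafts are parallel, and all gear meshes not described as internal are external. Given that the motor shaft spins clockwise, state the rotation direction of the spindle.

the motor shaft → shaft II: internal mesh, same direction → CW.
shaft II → shaft III: driver → idler → driven is 2 external meshes, 2 reversals → CW.
shaft III → the spindle: external mesh, 1 reversal → CCW.
3 reversals in total — an odd number — so the spindle turns opposite to the motor shaft.

counterclockwise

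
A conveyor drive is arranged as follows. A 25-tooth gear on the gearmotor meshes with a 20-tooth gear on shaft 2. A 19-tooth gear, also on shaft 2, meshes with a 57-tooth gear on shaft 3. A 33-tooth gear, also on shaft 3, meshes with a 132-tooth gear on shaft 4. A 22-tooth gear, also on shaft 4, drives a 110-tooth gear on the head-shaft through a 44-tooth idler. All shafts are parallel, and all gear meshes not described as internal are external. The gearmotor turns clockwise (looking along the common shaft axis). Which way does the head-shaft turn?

the gearmotor → shaft 2: external mesh, 1 reversal → CCW.
shaft 2 → shaft 3: external mesh, 1 reversal → CW.
shaft 3 → shaft 4: external mesh, 1 reversal → CCW.
shaft 4 → the head-shaft: driver → idler → driven is 2 external meshes, 2 reversals → CCW.
5 reversals in total — an odd number — so the head-shaft turns opposite to the gearmotor.

anticlockwise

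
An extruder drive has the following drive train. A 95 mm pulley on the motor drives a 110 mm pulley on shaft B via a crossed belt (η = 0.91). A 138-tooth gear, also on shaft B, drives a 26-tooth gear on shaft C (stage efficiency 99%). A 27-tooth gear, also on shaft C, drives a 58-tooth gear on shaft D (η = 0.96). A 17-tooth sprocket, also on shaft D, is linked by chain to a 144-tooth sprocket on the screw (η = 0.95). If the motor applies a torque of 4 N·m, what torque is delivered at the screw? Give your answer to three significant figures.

After the belt (110/95): 4 × 1.1579 × 0.91 = 4.2147 N·m
After the gear mesh (26/138): 4.2147 × 0.18841 × 0.99 = 0.78614 N·m
After the gear mesh (58/27): 0.78614 × 2.1481 × 0.96 = 1.6212 N·m
After the chain (144/17): 1.6212 × 8.4706 × 0.95 = 13.046 N·m

13.0 N·m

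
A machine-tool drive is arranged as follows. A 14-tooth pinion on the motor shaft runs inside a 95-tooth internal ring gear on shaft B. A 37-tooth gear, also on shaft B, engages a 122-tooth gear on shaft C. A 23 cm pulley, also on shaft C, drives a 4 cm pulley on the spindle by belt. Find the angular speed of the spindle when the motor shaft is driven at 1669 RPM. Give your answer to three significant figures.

429 RPM

internal gear 95/14 = 6.7857 → 1669/6.7857 = 245.96 RPM
gear mesh 122/37 = 3.2973 → 245.96/3.2973 = 74.594 RPM
belt 4/23 = 0.17391 → 74.594/0.17391 = 428.91 RPM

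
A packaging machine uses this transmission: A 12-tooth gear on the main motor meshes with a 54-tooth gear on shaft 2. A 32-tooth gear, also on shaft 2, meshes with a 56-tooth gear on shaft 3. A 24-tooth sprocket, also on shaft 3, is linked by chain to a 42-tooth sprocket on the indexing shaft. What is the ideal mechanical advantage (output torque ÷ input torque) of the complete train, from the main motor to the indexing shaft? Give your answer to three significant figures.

Each stage contributes driven/driver: gear mesh 54/12 = 4.5, gear mesh 56/32 = 1.75, chain 42/24 = 1.75.
Overall: 4.5 × 1.75 × 1.75 = 13.781.

13.8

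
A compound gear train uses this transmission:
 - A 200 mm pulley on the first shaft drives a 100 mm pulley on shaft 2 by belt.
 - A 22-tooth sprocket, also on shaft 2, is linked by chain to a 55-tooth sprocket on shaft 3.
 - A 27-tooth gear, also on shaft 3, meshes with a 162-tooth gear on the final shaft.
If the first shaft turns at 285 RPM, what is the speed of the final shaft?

Belt: ratio = 100/200 = 0.5, so shaft 2 turns at 285 / 0.5 = 570 RPM.
Chain: ratio = 55/22 = 2.5, so shaft 3 turns at 570 / 2.5 = 228 RPM.
Gear mesh: ratio = 162/27 = 6, so the final shaft turns at 228 / 6 = 38 RPM.

38 RPM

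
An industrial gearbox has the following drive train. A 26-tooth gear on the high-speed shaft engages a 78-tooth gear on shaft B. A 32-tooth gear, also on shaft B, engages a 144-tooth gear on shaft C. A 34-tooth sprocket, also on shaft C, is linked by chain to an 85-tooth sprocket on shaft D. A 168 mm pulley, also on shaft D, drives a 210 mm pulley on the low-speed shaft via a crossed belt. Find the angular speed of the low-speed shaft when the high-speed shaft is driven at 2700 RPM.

64 RPM

Gear mesh: ratio = 78/26 = 3, so shaft B turns at 2700 / 3 = 900 RPM.
Gear mesh: ratio = 144/32 = 4.5, so shaft C turns at 900 / 4.5 = 200 RPM.
Chain: ratio = 85/34 = 2.5, so shaft D turns at 200 / 2.5 = 80 RPM.
Belt: ratio = 210/168 = 1.25, so the low-speed shaft turns at 80 / 1.25 = 64 RPM.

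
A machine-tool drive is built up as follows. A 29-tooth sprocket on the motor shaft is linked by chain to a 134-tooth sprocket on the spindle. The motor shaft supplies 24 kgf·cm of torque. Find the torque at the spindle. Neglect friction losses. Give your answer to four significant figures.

Chain: ratio = 134/29 = 4.6207; torque at the spindle = 24 × 4.6207 = 110.9 kgf·cm.

110.9 kgf·cm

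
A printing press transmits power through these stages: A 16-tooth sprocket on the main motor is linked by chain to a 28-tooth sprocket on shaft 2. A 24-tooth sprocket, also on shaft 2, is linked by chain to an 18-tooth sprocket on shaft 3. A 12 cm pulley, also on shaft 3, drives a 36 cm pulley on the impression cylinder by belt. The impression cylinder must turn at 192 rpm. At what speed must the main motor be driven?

756 rpm

Overall ratio R = 1.75 × 0.75 × 3 = 3.9375.
Required input speed = output speed × R = 192 × 3.9375 = 756 rpm.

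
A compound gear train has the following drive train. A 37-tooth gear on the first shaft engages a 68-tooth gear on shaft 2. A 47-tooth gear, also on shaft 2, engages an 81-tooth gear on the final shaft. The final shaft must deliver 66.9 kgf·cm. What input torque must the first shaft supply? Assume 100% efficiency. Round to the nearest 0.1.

Overall ratio R = 1.8378 × 1.7234 = 3.1673.
Input torque = output torque / R = 66.9 / 3.1673 = 21.122 kgf·cm.

21.1 kgf·cm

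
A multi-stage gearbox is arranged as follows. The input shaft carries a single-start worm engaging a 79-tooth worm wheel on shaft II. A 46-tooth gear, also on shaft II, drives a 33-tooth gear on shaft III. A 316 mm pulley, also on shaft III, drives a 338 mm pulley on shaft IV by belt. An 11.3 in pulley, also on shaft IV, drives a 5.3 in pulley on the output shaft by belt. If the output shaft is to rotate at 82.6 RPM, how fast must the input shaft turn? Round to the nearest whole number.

2348 RPM

Overall ratio R = 79 × 0.71739 × 1.0696 × 0.46903 = 28.432.
Required input speed = output speed × R = 82.6 × 28.432 = 2348.5 RPM.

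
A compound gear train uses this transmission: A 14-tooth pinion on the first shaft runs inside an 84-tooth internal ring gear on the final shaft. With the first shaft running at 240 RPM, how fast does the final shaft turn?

40 RPM

internal gear 84/14 = 6 → 240/6 = 40 RPM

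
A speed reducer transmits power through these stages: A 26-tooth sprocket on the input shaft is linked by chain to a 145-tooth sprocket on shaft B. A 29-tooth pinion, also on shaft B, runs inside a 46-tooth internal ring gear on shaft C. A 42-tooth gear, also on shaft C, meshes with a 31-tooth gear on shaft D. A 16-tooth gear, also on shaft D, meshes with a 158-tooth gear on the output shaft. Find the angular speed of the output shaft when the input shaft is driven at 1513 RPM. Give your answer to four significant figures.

Chain: ratio = 145/26 = 5.5769, so shaft B turns at 1513 / 5.5769 = 271.3 RPM.
Internal gear: ratio = 46/29 = 1.5862, so shaft C turns at 271.3 / 1.5862 = 171.03 RPM.
Gear mesh: ratio = 31/42 = 0.7381, so shaft D turns at 171.03 / 0.7381 = 231.72 RPM.
Gear mesh: ratio = 158/16 = 9.875, so the output shaft turns at 231.72 / 9.875 = 23.466 RPM.

23.47 RPM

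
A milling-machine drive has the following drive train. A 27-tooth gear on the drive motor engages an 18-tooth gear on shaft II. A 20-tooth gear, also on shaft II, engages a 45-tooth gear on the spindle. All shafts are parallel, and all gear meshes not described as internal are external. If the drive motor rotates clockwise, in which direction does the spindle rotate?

clockwise

the drive motor → shaft II: external mesh, 1 reversal → CCW.
shaft II → the spindle: external mesh, 1 reversal → CW.
2 reversals in total — an even number — so the spindle turns the same way as the drive motor.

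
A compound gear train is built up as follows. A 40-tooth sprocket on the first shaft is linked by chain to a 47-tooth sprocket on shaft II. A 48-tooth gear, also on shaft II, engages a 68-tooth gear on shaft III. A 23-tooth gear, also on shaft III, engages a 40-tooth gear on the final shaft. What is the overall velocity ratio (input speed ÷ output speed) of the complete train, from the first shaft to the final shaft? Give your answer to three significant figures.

Each stage contributes driven/driver: chain 47/40 = 1.175, gear mesh 68/48 = 1.4167, gear mesh 40/23 = 1.7391.
Overall: 1.175 × 1.4167 × 1.7391 = 2.8949.

2.89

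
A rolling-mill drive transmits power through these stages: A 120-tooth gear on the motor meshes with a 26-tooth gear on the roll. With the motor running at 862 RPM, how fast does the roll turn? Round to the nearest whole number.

3978 RPM

the motor → the roll (gear mesh, 26/120): 862 ÷ 0.21667 = 3978.5 RPM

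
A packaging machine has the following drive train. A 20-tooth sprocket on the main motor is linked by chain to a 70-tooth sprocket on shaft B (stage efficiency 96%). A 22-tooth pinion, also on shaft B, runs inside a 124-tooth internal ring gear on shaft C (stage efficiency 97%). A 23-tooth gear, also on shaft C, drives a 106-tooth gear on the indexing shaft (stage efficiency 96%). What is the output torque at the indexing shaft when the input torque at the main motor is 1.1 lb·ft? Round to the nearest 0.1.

89.4 lb·ft

After the chain (70/20): 1.1 × 3.5 × 0.96 = 3.696 lb·ft
After the internal gear (124/22): 3.696 × 5.6364 × 0.97 = 20.207 lb·ft
After the gear mesh (106/23): 20.207 × 4.6087 × 0.96 = 89.403 lb·ft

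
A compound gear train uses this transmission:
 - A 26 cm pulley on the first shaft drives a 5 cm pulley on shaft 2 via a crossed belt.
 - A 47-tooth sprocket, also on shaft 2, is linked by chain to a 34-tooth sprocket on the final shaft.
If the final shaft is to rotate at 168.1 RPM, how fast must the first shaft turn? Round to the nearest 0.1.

Overall ratio R = 0.19231 × 0.7234 = 0.13912.
Required input speed = output speed × R = 168.1 × 0.13912 = 23.385 RPM.

23.4 RPM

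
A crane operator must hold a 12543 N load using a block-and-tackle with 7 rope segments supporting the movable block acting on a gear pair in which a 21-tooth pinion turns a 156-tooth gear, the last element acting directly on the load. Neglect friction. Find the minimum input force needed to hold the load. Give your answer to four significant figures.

Block-and-tackle MA = number of supporting rope parts = 7.
Gear pair MA = 156/21 = 7.4286.
Combined ideal MA = 7 × 7.4286 = 52.
Effort = load / MA = 12543 / 52 = 241.21 N.

241.2 N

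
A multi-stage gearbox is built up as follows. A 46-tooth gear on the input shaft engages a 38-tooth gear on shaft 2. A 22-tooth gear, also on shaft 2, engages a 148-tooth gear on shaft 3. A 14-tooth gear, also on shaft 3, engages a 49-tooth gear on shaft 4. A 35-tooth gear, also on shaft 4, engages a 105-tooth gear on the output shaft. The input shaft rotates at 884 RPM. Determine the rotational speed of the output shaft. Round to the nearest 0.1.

gear mesh 38/46 = 0.82609 → 884/0.82609 = 1070.1 RPM
gear mesh 148/22 = 6.7273 → 1070.1/6.7273 = 159.07 RPM
gear mesh 49/14 = 3.5 → 159.07/3.5 = 45.448 RPM
gear mesh 105/35 = 3 → 45.448/3 = 15.149 RPM

15.1 RPM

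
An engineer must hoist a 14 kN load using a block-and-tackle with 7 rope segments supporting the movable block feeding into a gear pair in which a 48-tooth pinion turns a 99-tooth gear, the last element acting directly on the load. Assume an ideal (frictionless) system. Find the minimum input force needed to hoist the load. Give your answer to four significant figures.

Block-and-tackle MA = number of supporting rope parts = 7.
Gear pair MA = 99/48 = 2.0625.
Combined ideal MA = 7 × 2.0625 = 14.438.
Effort = load / MA = 14 / 14.438 = 0.9697 kN.

0.9697 kN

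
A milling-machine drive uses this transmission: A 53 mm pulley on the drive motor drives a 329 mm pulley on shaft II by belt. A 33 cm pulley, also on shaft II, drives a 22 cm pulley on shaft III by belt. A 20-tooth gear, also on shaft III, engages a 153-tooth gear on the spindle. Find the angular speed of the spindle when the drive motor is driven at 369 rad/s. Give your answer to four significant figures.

Belt: ratio = 329/53 = 6.2075, so shaft II turns at 369 / 6.2075 = 59.444 rad/s.
Belt: ratio = 22/33 = 0.66667, so shaft III turns at 59.444 / 0.66667 = 89.166 rad/s.
Gear mesh: ratio = 153/20 = 7.65, so the spindle turns at 89.166 / 7.65 = 11.656 rad/s.

11.66 rad/s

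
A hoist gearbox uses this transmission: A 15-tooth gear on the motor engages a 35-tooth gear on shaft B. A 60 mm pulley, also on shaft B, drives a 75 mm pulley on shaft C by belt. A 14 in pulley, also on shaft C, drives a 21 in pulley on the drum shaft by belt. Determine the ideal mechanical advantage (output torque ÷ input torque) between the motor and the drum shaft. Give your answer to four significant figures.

Each stage contributes driven/driver: gear mesh 35/15 = 2.3333, belt 75/60 = 1.25, belt 21/14 = 1.5.
Overall: 2.3333 × 1.25 × 1.5 = 4.375.

4.375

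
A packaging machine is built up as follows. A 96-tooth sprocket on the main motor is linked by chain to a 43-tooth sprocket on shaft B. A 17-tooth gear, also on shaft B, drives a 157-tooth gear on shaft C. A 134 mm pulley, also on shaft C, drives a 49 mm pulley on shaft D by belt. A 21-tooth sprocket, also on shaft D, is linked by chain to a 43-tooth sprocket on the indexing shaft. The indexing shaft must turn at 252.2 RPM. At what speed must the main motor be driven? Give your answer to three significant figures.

Overall ratio R = 0.44792 × 9.2353 × 0.36567 × 2.0476 = 3.0973.
Required input speed = output speed × R = 252.2 × 3.0973 = 781.15 RPM.

781 RPM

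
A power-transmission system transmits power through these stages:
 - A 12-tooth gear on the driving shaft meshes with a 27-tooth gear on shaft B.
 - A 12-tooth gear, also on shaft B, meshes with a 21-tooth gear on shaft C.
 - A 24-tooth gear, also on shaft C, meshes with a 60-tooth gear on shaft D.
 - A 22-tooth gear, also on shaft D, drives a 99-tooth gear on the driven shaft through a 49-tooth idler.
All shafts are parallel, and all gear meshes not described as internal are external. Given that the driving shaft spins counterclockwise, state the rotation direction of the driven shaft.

clockwise

the driving shaft → shaft B: external mesh, 1 reversal → CW.
shaft B → shaft C: external mesh, 1 reversal → CCW.
shaft C → shaft D: external mesh, 1 reversal → CW.
shaft D → the driven shaft: driver → idler → driven is 2 external meshes, 2 reversals → CW.
5 reversals in total — an odd number — so the driven shaft turns opposite to the driving shaft.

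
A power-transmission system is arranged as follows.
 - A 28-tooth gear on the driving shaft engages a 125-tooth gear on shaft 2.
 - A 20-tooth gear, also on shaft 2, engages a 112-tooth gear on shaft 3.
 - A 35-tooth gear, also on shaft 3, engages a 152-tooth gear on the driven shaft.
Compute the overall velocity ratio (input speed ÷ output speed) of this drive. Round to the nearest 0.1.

Each stage contributes driven/driver: gear mesh 125/28 = 4.4643, gear mesh 112/20 = 5.6, gear mesh 152/35 = 4.3429.
Overall: 4.4643 × 5.6 × 4.3429 = 108.57.

108.6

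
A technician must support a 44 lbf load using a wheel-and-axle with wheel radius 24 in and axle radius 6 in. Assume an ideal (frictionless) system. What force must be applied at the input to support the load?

11 lbf

Wheel-and-axle MA = R/r = 24/6 = 4.
Effort = load / MA = 44 / 4 = 11 lbf.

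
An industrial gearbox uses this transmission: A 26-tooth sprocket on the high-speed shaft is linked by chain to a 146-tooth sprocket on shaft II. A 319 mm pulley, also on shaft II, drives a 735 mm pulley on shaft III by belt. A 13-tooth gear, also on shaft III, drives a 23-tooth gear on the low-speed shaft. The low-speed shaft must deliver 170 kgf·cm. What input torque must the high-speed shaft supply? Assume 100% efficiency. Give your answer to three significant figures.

Overall ratio R = 5.6154 × 2.3041 × 1.7692 = 22.891.
Input torque = output torque / R = 170 / 22.891 = 7.4266 kgf·cm.

7.43 kgf·cm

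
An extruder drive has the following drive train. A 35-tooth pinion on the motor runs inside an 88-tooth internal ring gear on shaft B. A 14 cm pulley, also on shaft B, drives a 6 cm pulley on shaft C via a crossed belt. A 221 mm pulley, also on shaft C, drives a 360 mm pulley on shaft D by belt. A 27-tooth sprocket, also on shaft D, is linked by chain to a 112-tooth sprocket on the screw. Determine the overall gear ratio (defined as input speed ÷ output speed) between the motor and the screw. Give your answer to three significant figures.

Each stage contributes driven/driver: internal gear 88/35 = 2.5143, belt 6/14 = 0.42857, belt 360/221 = 1.629, chain 112/27 = 4.1481.
Overall: 2.5143 × 0.42857 × 1.629 × 4.1481 = 7.2812.

7.28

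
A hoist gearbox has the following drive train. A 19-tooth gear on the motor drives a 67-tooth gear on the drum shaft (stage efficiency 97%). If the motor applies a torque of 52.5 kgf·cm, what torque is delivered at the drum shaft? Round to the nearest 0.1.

Gear mesh: ratio = 67/19 = 3.5263; torque at the drum shaft = 52.5 × 3.5263 × 0.97 = 179.58 kgf·cm.

179.6 kgf·cm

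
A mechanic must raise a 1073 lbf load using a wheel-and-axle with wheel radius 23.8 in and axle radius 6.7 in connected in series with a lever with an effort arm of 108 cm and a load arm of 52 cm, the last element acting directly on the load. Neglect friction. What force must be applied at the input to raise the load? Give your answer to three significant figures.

145 lbf

Wheel-and-axle MA = R/r = 23.8/6.7 = 3.5522.
Lever MA = effort arm / load arm = 108/52 = 2.0769.
Combined ideal MA = 3.5522 × 2.0769 = 7.3777.
Effort = load / MA = 1073 / 7.3777 = 145.44 lbf.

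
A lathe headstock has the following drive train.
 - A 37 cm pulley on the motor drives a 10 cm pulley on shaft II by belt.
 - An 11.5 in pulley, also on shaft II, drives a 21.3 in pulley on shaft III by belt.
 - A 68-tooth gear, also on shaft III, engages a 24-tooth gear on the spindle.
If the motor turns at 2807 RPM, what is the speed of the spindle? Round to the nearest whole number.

15888 RPM

Belt: ratio = 10/37 = 0.27027, so shaft II turns at 2807 / 0.27027 = 10386 RPM.
Belt: ratio = 21.3/11.5 = 1.8522, so shaft III turns at 10386 / 1.8522 = 5607.4 RPM.
Gear mesh: ratio = 24/68 = 0.35294, so the spindle turns at 5607.4 / 0.35294 = 15888 RPM.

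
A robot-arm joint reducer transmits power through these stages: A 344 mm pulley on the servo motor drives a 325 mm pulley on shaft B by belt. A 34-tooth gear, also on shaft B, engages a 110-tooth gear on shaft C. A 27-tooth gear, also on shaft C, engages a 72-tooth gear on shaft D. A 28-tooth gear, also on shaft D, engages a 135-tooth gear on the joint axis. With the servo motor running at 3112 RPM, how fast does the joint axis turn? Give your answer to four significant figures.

Belt: ratio = 325/344 = 0.94477, so shaft B turns at 3112 / 0.94477 = 3293.9 RPM.
Gear mesh: ratio = 110/34 = 3.2353, so shaft C turns at 3293.9 / 3.2353 = 1018.1 RPM.
Gear mesh: ratio = 72/27 = 2.6667, so shaft D turns at 1018.1 / 2.6667 = 381.8 RPM.
Gear mesh: ratio = 135/28 = 4.8214, so the joint axis turns at 381.8 / 4.8214 = 79.187 RPM.

79.19 RPM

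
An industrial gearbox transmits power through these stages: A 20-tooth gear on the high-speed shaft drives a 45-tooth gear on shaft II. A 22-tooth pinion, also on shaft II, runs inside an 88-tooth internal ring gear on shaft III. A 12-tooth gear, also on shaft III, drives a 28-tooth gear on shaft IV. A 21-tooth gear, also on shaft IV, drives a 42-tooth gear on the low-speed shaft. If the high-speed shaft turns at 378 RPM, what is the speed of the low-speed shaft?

Gear mesh: ratio = 45/20 = 2.25, so shaft II turns at 378 / 2.25 = 168 RPM.
Internal gear: ratio = 88/22 = 4, so shaft III turns at 168 / 4 = 42 RPM.
Gear mesh: ratio = 28/12 = 2.3333, so shaft IV turns at 42 / 2.3333 = 18 RPM.
Gear mesh: ratio = 42/21 = 2, so the low-speed shaft turns at 18 / 2 = 9 RPM.

9 RPM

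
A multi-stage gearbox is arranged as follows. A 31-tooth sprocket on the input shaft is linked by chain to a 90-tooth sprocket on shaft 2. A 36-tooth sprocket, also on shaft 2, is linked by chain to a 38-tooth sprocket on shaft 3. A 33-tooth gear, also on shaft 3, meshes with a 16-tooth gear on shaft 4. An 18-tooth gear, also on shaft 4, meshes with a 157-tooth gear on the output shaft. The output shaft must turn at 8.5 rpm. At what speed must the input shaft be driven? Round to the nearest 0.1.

110.2 rpm

Overall ratio R = 2.9032 × 1.0556 × 0.48485 × 8.7222 = 12.96.
Required input speed = output speed × R = 8.5 × 12.96 = 110.16 rpm.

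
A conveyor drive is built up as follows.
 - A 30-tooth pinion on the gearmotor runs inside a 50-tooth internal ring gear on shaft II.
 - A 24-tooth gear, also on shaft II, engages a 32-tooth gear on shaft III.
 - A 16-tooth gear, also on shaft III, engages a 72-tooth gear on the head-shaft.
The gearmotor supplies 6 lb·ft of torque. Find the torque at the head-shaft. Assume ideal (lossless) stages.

60 lb·ft

After the internal gear (50/30): 6 × 1.6667 = 10 lb·ft
After the gear mesh (32/24): 10 × 1.3333 = 13.333 lb·ft
After the gear mesh (72/16): 13.333 × 4.5 = 60 lb·ft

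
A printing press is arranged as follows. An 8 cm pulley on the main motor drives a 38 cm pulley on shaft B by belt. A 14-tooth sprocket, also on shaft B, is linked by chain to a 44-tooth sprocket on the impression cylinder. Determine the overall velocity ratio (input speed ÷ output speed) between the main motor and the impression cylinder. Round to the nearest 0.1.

14.9

Each stage contributes driven/driver: belt 38/8 = 4.75, chain 44/14 = 3.1429.
Overall: 4.75 × 3.1429 = 14.929.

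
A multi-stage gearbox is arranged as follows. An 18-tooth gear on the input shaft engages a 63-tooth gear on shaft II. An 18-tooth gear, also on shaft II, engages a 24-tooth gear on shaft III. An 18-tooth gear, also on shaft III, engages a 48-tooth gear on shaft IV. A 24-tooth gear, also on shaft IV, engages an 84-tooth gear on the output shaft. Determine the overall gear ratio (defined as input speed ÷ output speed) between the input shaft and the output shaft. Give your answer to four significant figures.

43.56

Each stage contributes driven/driver: gear mesh 63/18 = 3.5, gear mesh 24/18 = 1.3333, gear mesh 48/18 = 2.6667, gear mesh 84/24 = 3.5.
Overall: 3.5 × 1.3333 × 2.6667 × 3.5 = 43.556.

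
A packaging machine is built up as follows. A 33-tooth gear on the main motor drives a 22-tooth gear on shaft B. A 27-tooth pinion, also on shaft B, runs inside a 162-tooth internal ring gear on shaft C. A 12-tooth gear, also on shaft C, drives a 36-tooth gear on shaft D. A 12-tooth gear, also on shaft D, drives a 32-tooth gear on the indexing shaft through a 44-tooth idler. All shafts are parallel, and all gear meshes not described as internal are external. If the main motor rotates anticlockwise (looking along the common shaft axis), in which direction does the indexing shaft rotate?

anticlockwise

the main motor → shaft B: external mesh, 1 reversal → CW.
shaft B → shaft C: internal mesh, same direction → CW.
shaft C → shaft D: external mesh, 1 reversal → CCW.
shaft D → the indexing shaft: driver → idler → driven is 2 external meshes, 2 reversals → CCW.
4 reversals in total — an even number — so the indexing shaft turns the same way as the main motor.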